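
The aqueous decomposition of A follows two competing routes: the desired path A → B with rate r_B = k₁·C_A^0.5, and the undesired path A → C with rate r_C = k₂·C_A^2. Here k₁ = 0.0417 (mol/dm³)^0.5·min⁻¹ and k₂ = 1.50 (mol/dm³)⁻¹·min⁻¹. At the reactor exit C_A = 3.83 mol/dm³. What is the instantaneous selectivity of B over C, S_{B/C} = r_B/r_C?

S_{B/C} = r_B/r_C = (k₁·C_A^0.5)/(k₂·C_A^2) = (k₁/k₂)·C_A^-1.5.
= (0.0417×3.830^0.5) / (1.50×3.830^2) = 0.08161/22.00 = 0.00371.
The undesired path is higher order in A, so low C_A (CSTR or dilute feed) favours B.

0.00371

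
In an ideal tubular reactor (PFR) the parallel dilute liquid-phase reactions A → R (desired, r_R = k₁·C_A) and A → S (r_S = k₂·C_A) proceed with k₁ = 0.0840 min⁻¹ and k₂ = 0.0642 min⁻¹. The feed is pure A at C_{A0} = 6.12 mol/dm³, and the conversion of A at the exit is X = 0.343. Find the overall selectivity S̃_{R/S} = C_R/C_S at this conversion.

1.31

C_A = C_{A0}(1−X) = 4.021 mol/dm³.
Both paths are first order in A, so the instantaneous fraction to R is constant: dC_R/d(−C_A) = k₁/(k₁+k₂) = 0.5668.
C_R = 0.5668·(C_{A0}−C_A) = 0.5668×2.099 = 1.19 mol/dm³.
C_S = (C_{A0}−C_A)−C_R = 0.9094 mol/dm³; S̃_{R/S} = 1.190/0.9094 = 1.31.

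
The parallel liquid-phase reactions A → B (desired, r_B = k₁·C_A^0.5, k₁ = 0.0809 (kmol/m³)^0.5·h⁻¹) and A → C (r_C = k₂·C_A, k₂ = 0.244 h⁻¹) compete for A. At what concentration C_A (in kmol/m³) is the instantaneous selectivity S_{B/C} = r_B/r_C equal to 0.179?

3.43 kmol/m³

S_{B/C} = (k₁/k₂)·C_A^-0.5 ⇒ C_A = (S·k₂/k₁)^(-2).
= (0.179×0.244/0.0809)^(-2) = (0.5399)^(-2) = 3.43 kmol/m³.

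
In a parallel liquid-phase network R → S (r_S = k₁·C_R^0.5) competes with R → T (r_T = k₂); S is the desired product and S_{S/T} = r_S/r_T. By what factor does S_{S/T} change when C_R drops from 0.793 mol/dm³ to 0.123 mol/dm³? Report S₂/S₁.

0.394

S_{S/T} = (k₁/k₂)·C_R^0.5, so S₂/S₁ = (C_{R,2}/C_{R,1})^0.5.
= (0.123/0.793)^0.5 = (0.1551)^0.5 = 0.394.
Selectivity toward S falls as C_R falls — high-concentration operation is favoured.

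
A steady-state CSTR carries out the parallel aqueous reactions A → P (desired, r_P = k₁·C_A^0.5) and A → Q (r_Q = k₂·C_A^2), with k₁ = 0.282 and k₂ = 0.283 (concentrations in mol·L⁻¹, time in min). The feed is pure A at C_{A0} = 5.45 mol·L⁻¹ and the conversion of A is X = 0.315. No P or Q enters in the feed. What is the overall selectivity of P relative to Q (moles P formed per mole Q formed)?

Exit C_A = C_{A0}(1−X) = 5.45×0.685 = 3.733 mol·L⁻¹.
In a CSTR the entire volume is at exit conditions, so r_P = 0.282×3.733^0.5 = 0.5449 and r_Q = 0.283×3.733^2 = 3.944.
Overall selectivity = C_P/C_Q = r_Pτ/(r_Qτ) = r_P/r_Q = 0.138.

0.138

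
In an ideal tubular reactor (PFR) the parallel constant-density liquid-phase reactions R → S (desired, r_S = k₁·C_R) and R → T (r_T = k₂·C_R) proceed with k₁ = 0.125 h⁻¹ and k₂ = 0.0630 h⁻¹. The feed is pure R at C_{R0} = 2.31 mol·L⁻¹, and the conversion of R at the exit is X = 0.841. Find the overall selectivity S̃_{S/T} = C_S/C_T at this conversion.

1.98

C_R = C_{R0}(1−X) = 0.3673 mol·L⁻¹.
Both paths are first order in R, so the instantaneous fraction to S is constant: dC_S/d(−C_R) = k₁/(k₁+k₂) = 0.6649.
C_S = 0.6649·(C_{R0}−C_R) = 0.6649×1.943 = 1.29 mol·L⁻¹.
C_T = (C_{R0}−C_R)−C_S = 0.6510 mol·L⁻¹; S̃_{S/T} = 1.292/0.6510 = 1.98.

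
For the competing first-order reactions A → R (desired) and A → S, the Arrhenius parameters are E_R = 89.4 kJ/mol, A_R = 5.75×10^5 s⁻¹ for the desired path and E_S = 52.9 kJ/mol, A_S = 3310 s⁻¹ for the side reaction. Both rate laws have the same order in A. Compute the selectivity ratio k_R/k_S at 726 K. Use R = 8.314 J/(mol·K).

Since both paths have the same order in A, the concentration cancels and S_{R/S} = k_R/k_S = (A_R/A_S)·exp[(E_S−E_R)/(RT)].
(E_S−E_R)/(RT) = (52.9−89.4)×10³/(8.314×726) = -36500/6036 = -6.047.
k_R/k_S = (5.75×10^5/3310)·exp(-6.047) = 173.7 × 0.002365 = 0.411.
Since E_R > E_S, raising the temperature improves selectivity toward R.

0.411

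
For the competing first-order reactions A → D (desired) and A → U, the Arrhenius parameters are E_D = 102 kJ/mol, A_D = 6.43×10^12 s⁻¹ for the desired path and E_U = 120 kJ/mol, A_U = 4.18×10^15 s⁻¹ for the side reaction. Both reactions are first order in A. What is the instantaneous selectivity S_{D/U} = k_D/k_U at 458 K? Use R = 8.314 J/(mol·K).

0.174

Since both paths have the same order in A, the concentration cancels and S_{D/U} = k_D/k_U = (A_D/A_U)·exp[(E_U−E_D)/(RT)].
(E_U−E_D)/(RT) = (120−102)×10³/(8.314×458) = 18000/3808 = 4.727.
k_D/k_U = (6.43×10^12/4.18×10^15)·exp(4.727) = 0.001538 × 113.0 = 0.174.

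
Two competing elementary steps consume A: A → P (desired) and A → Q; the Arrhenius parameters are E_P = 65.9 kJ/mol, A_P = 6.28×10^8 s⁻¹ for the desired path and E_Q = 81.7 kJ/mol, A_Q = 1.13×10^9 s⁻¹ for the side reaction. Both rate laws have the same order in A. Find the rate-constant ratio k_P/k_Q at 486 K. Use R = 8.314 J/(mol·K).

27.7

k_P/k_Q = (A_P/A_Q)·exp[−(E_P−E_Q)/(RT)] = (A_P/A_Q)·exp[(E_Q−E_P)/(RT)].
(E_Q−E_P)/(RT) = (81.7−65.9)×10³/(8.314×486) = 15800/4041 = 3.910.
k_P/k_Q = (6.28×10^8/1.13×10^9)·exp(3.910) = 0.5558 × 49.91 = 27.7.
Since E_P < E_Q, lowering the temperature improves selectivity toward P.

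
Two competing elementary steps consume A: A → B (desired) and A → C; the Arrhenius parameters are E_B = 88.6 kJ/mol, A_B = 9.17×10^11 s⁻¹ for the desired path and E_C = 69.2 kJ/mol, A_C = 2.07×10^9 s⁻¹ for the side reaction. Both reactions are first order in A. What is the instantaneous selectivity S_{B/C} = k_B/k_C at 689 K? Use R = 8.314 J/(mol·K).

15.0

k_B/k_C = (A_B/A_C)·exp[−(E_B−E_C)/(RT)] = (A_B/A_C)·exp[(E_C−E_B)/(RT)].
(E_C−E_B)/(RT) = (69.2−88.6)×10³/(8.314×689) = -19400/5728 = -3.387.
k_B/k_C = (9.17×10^11/2.07×10^9)·exp(-3.387) = 443.0 × 0.03382 = 15.0.
Since E_B > E_C, raising the temperature improves selectivity toward B.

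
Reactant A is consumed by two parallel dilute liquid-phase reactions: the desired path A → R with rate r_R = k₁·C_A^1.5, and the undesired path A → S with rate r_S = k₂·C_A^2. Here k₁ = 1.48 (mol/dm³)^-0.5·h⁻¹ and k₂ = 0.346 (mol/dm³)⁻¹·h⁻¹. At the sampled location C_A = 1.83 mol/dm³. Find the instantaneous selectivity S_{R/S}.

S_{R/S} = r_R/r_S = (k₁·C_A^1.5)/(k₂·C_A^2) = (k₁/k₂)·C_A^-0.5.
= (1.48×1.830^1.5) / (0.346×1.830^2) = 3.664/1.159 = 3.16.
The undesired path is higher order in A, so low C_A (CSTR or dilute feed) favours R.

3.16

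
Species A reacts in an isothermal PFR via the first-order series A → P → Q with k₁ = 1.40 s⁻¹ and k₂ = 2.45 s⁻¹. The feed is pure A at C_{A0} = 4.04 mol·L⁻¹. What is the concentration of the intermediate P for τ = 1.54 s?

0.500 mol·L⁻¹

For first-order series with pure A initially, C_P(τ) = k₁C_{A0}/(k₂−k₁)·(e^(−k₁τ) − e^(−k₂τ)).
e^(−k₁τ) = e^(−1.40×1.54) = e^(−2.156) = 0.1158; e^(−k₂τ) = e^(−3.773) = 0.02298.
C_P = 1.40×4.04/(2.45−1.40) × (0.1158−0.02298) = 5.387×0.09280 = 0.4999 mol·L⁻¹.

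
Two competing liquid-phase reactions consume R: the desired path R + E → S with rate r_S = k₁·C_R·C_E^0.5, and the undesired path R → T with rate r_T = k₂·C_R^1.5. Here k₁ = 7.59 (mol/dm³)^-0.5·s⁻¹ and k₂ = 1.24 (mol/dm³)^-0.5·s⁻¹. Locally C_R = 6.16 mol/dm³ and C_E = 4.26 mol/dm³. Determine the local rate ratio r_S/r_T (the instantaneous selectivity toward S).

5.09

S_{S/T} = r_S/r_T = (k₁·C_R·C_E^0.5)/(k₂·C_R^1.5) = (k₁/k₂)·C_R^-0.5·C_E^0.5.
= (7.59×6.160×4.260^0.5) / (1.24×6.160^1.5) = 96.50/18.96 = 5.09.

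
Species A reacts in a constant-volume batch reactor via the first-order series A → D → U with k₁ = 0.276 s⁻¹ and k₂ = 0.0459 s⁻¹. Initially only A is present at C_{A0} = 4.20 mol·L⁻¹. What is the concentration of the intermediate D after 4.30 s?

The intermediate concentration in a first-order A→B→C sequence is C_D = k₁C_{A0}(e^(−k₁t) − e^(−k₂t))/(k₂−k₁).
e^(−k₁t) = e^(−0.276×4.30) = e^(−1.187) = 0.3052; e^(−k₂t) = e^(−0.1974) = 0.8209.
C_D = 0.276×4.20/(0.0459−0.276) × (0.3052−0.8209) = (-5.038)×(-0.5157) = 2.598 mol·L⁻¹.

2.60 mol·L⁻¹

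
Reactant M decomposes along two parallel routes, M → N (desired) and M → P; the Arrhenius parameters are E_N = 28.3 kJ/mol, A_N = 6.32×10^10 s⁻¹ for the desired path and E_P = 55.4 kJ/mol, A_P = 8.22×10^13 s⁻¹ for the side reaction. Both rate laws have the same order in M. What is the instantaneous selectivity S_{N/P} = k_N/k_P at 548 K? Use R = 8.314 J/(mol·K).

Since both paths have the same order in M, the concentration cancels and S_{N/P} = k_N/k_P = (A_N/A_P)·exp[(E_P−E_N)/(RT)].
(E_P−E_N)/(RT) = (55.4−28.3)×10³/(8.314×548) = 27100/4556 = 5.948.
k_N/k_P = (6.32×10^10/8.22×10^13)·exp(5.948) = 7.689×10^-4 × 383.0 = 0.294.
Since E_N < E_P, lowering the temperature improves selectivity toward N.

0.294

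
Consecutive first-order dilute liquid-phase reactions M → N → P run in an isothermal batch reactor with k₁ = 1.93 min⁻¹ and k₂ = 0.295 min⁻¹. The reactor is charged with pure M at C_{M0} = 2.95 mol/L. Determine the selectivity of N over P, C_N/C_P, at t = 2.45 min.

1.31

For first-order series with pure M initially, C_N(t) = k₁C_{M0}/(k₂−k₁)·(e^(−k₁t) − e^(−k₂t)).
e^(−k₁t) = e^(−1.93×2.45) = e^(−4.729) = 0.008840; e^(−k₂t) = e^(−0.7228) = 0.4854.
C_N = 1.93×2.95/(0.295−1.93) × (0.008840−0.4854) = (-3.482)×(-0.4766) = 1.660 mol/L.
C_M = C_{M0}e^(−k₁t) = 0.02608 mol/L, so C_P = C_{M0}−C_M−C_N = 1.264 mol/L; C_N/C_P = 1.31.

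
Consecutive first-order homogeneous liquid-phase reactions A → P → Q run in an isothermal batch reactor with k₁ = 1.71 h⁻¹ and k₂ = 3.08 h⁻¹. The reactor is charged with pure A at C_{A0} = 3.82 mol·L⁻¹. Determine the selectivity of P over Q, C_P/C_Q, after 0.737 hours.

Solving the coupled first-order balances gives C_P(t) = [k₁/(k₂−k₁)]·C_{A0}·(e^(−k₁t) − e^(−k₂t)).
e^(−k₁t) = e^(−1.71×0.737) = e^(−1.260) = 0.2836; e^(−k₂t) = e^(−2.270) = 0.1033.
C_P = 1.71×3.82/(3.08−1.71) × (0.2836−0.1033) = 4.768×0.1803 = 0.8595 mol·L⁻¹.
C_A = C_{A0}e^(−k₁t) = 1.083 mol·L⁻¹, so C_Q = C_{A0}−C_A−C_P = 1.877 mol·L⁻¹; C_P/C_Q = 0.458.

0.458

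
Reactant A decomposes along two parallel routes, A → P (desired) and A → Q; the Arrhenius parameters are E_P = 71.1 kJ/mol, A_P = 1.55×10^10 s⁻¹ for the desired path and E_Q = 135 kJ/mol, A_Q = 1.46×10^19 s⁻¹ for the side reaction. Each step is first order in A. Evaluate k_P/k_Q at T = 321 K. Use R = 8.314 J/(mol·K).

Since both paths have the same order in A, the concentration cancels and S_{P/Q} = k_P/k_Q = (A_P/A_Q)·exp[(E_Q−E_P)/(RT)].
(E_Q−E_P)/(RT) = (135−71.1)×10³/(8.314×321) = 63900/2669 = 23.94.
k_P/k_Q = (1.55×10^10/1.46×10^19)·exp(23.94) = 1.062×10^-9 × 2.503×10^10 = 26.6.
Since E_P < E_Q, lowering the temperature improves selectivity toward P.

26.6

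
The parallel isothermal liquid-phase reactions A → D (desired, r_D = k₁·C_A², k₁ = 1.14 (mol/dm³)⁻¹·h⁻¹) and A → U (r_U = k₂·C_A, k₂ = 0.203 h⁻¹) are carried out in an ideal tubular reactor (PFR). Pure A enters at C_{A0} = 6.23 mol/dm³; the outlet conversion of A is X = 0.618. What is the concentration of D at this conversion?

3.69 mol/dm³

C_A = C_{A0}(1−X) = 2.380 mol/dm³.
Along a PFR/batch, dC_U/dC_A = −r_U/(r_D+r_U) = −k₂/(k₂+k₁·C_A).
Integrating from C_{A0} to C_A: C_U = (0.203/1.14)·ln[(0.203+1.14·6.23)/(0.203+1.14·2.38)] = 0.1781·ln(7.305/2.916) = 0.1635 mol/dm³.
Then C_D = (C_{A0}−C_A) − C_U = 3.850 − 0.1635 = 3.687 mol/dm³.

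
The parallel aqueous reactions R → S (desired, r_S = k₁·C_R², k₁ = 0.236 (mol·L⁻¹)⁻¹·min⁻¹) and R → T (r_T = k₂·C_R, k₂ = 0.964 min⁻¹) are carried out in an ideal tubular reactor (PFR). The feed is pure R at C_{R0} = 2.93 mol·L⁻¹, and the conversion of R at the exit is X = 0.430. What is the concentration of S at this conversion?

C_R = C_{R0}(1−X) = 1.670 mol·L⁻¹.
Along a PFR/batch, dC_T/dC_R = −r_T/(r_S+r_T) = −k₂/(k₂+k₁·C_R).
Integrating from C_{R0} to C_R: C_T = (0.964/0.236)·ln[(0.964+0.236·2.93)/(0.964+0.236·1.67)] = 4.085·ln(1.655/1.358) = 0.8087 mol·L⁻¹.
Then C_S = (C_{R0}−C_R) − C_T = 1.260 − 0.8087 = 0.4512 mol·L⁻¹.

0.451 mol·L⁻¹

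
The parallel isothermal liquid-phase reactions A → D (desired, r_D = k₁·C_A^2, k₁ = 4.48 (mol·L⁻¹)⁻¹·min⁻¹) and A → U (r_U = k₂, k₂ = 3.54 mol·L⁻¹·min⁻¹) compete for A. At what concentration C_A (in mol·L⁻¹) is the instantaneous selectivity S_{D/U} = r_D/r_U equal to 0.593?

0.685 mol·L⁻¹

S_{D/U} = (k₁/k₂)·C_A^2 ⇒ C_A = (S·k₂/k₁)^(0.5).
= (0.593×3.54/4.48)^(0.5) = (0.4686)^(0.5) = 0.685 mol·L⁻¹.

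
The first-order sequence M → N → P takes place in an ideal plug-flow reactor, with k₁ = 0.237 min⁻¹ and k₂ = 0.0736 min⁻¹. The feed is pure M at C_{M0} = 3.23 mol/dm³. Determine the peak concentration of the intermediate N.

1.91 mol/dm³

Evaluating C_N at τ_opt = ln(k₂/k₁)/(k₂−k₁) gives C_{N,max}/C_{M0} = (k₁/k₂)^[k₂/(k₂−k₁)].
= (0.237/0.0736)^(0.0736/(0.0736−0.237)) = (3.220)^(-0.4504) = 0.5905.
C_{N,max} = 0.5905×3.23 = 1.91 mol/dm³.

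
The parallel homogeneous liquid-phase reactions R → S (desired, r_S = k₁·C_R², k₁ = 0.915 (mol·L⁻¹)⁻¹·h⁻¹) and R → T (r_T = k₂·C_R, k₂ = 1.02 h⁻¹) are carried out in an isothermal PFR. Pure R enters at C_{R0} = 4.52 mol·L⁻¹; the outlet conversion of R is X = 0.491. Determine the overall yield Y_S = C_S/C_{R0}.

C_R = C_{R0}(1−X) = 2.301 mol·L⁻¹.
Along a PFR/batch, dC_T/dC_R = −r_T/(r_S+r_T) = −k₂/(k₂+k₁·C_R).
Integrating from C_{R0} to C_R: C_T = (1.02/0.915)·ln[(1.02+0.915·4.52)/(1.02+0.915·2.30)] = 1.115·ln(5.156/3.125) = 0.5581 mol·L⁻¹.
Then C_S = (C_{R0}−C_R) − C_T = 2.219 − 0.5581 = 1.661 mol·L⁻¹.
Y_S = C_S/C_{R0} = 1.661/4.52 = 0.368.

0.368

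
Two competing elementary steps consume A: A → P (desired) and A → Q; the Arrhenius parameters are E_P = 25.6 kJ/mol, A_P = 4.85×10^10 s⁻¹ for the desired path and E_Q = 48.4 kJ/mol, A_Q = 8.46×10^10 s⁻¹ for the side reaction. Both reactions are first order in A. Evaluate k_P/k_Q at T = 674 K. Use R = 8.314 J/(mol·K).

With equal orders, S_{P/Q} = k_P/k_Q = (A_P/A_Q)·exp[(E_Q−E_P)/(RT)].
(E_Q−E_P)/(RT) = (48.4−25.6)×10³/(8.314×674) = 22800/5604 = 4.069.
k_P/k_Q = (4.85×10^10/8.46×10^10)·exp(4.069) = 0.5733 × 58.49 = 33.5.
Since E_P < E_Q, lowering the temperature improves selectivity toward P.

33.5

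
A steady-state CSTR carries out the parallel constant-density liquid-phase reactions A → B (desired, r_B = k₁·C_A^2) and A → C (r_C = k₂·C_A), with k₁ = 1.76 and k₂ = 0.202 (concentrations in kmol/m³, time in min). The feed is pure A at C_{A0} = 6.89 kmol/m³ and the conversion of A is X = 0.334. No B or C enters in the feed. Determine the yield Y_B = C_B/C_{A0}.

0.326

Exit C_A = C_{A0}(1−X) = 6.89×0.666 = 4.589 kmol/m³.
A CSTR operates uniformly at the exit composition, giving r_B = 37.06 and r_C = 0.9269 (each k·C_A^n at C_A = 4.589).
Fraction of consumed A going to B: r_B/(r_B+r_C) = 0.9756.
C_B = 0.9756·C_{A0}·X = 0.9756×6.89×0.334 = 2.25 kmol/m³; Y_B = C_B/C_{A0} = 0.326.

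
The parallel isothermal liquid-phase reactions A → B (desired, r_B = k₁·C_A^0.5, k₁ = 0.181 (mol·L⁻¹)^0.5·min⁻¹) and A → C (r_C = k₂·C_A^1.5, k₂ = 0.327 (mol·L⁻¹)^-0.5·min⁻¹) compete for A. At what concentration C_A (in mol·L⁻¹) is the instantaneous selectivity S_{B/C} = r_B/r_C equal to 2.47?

S_{B/C} = (k₁/k₂)·C_A⁻¹ ⇒ C_A = (S·k₂/k₁)^(-1).
= (2.47×0.327/0.181)^(-1) = (4.462)^(-1) = 0.224 mol·L⁻¹.

0.224 mol·L⁻¹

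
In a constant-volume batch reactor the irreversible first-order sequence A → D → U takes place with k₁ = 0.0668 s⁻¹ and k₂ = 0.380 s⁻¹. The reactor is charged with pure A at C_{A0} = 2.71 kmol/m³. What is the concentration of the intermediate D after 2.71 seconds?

0.276 kmol/m³

Solving the coupled first-order balances gives C_D(t) = [k₁/(k₂−k₁)]·C_{A0}·(e^(−k₁t) − e^(−k₂t)).
e^(−k₁t) = e^(−0.0668×2.71) = e^(−0.1810) = 0.8344; e^(−k₂t) = e^(−1.030) = 0.3571.
C_D = 0.0668×2.71/(0.380−0.0668) × (0.8344−0.3571) = 0.5780×0.4773 = 0.2759 kmol/m³.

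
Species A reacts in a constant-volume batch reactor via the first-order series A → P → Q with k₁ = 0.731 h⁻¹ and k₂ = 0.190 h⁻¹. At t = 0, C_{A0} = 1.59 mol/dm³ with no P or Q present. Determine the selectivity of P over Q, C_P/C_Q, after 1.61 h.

5.11

Solving the coupled first-order balances gives C_P(t) = [k₁/(k₂−k₁)]·C_{A0}·(e^(−k₁t) − e^(−k₂t)).
e^(−k₁t) = e^(−0.731×1.61) = e^(−1.177) = 0.3082; e^(−k₂t) = e^(−0.3059) = 0.7365.
C_P = 0.731×1.59/(0.190−0.731) × (0.3082−0.7365) = (-2.148)×(-0.4282) = 0.9200 mol/dm³.
C_A = C_{A0}e^(−k₁t) = 0.4901 mol/dm³, so C_Q = C_{A0}−C_A−C_P = 0.1799 mol/dm³; C_P/C_Q = 5.11.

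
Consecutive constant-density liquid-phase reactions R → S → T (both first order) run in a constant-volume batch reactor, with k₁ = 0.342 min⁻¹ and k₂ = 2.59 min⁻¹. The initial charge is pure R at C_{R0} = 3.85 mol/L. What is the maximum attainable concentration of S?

0.374 mol/L

At the optimum, C_{S,max}/C_{R0} = (k₁/k₂)^[k₂/(k₂−k₁)].
= (0.342/2.59)^(2.59/(2.59−0.342)) = (0.1320)^(1.152) = 0.09704.
C_{S,max} = 0.09704×3.85 = 0.374 mol/L.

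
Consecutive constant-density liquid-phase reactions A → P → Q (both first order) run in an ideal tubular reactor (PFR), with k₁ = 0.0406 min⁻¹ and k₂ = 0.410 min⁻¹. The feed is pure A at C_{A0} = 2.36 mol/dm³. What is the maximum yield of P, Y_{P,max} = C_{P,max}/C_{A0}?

0.0768

Evaluating C_P at τ_opt = ln(k₂/k₁)/(k₂−k₁) gives C_{P,max}/C_{A0} = (k₁/k₂)^[k₂/(k₂−k₁)].
= (0.0406/0.410)^(0.410/(0.410−0.0406)) = (0.09902)^(1.110) = 0.07680.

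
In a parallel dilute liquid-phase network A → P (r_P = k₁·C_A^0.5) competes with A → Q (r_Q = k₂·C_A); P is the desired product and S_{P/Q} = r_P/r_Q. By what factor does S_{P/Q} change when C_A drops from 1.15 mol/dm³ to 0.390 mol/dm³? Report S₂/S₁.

1.72

S_{P/Q} = (k₁/k₂)·C_A^-0.5, so S₂/S₁ = (C_{A,2}/C_{A,1})^-0.5.
= (0.390/1.15)^(-0.5) = (0.3391)^(-0.5) = 1.72.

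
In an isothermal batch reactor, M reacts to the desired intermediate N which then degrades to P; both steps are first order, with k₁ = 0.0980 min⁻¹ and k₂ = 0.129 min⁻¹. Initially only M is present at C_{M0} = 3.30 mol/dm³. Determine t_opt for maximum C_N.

Setting dC_N/dt = 0 gives t_opt = ln(k₂/k₁)/(k₂−k₁).
= ln(0.129/0.0980)/(0.129−0.0980) = ln(1.316)/0.03100 = 0.2748/0.03100 = 8.87 min.

8.87 min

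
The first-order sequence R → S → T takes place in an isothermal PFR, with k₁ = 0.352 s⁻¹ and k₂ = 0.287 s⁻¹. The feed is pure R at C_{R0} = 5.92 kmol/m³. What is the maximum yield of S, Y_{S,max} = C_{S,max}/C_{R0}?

0.406

At the optimum, C_{S,max}/C_{R0} = (k₁/k₂)^[k₂/(k₂−k₁)].
= (0.352/0.287)^(0.287/(0.287−0.352)) = (1.226)^(-4.415) = 0.4060.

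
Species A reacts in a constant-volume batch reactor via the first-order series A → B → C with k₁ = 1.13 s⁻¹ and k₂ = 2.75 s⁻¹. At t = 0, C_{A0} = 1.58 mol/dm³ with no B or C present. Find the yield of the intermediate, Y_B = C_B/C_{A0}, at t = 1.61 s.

0.105

The intermediate concentration in a first-order A→B→C sequence is C_B = k₁C_{A0}(e^(−k₁t) − e^(−k₂t))/(k₂−k₁).
e^(−k₁t) = e^(−1.13×1.61) = e^(−1.819) = 0.1621; e^(−k₂t) = e^(−4.428) = 0.01194.
C_B = 1.13×1.58/(2.75−1.13) × (0.1621−0.01194) = 1.102×0.1502 = 0.1655 mol/dm³.
Y_B = C_B/C_{A0} = 0.1655/1.58 = 0.105.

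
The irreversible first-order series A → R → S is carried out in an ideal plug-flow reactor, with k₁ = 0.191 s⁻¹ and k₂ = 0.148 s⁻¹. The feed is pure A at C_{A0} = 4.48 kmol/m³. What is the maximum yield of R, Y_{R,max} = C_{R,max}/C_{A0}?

Evaluating C_R at τ_opt = ln(k₂/k₁)/(k₂−k₁) gives C_{R,max}/C_{A0} = (k₁/k₂)^[k₂/(k₂−k₁)].
= (0.191/0.148)^(0.148/(0.148−0.191)) = (1.291)^(-3.442) = 0.4157.

0.416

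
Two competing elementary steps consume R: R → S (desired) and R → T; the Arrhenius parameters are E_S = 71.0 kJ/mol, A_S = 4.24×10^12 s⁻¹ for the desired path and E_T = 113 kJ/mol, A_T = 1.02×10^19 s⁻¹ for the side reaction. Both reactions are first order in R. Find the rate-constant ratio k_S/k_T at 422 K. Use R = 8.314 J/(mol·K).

0.0657

Since both paths have the same order in R, the concentration cancels and S_{S/T} = k_S/k_T = (A_S/A_T)·exp[(E_T−E_S)/(RT)].
(E_T−E_S)/(RT) = (113−71.0)×10³/(8.314×422) = 42000/3509 = 11.97.
k_S/k_T = (4.24×10^12/1.02×10^19)·exp(11.97) = 4.157×10^-7 × 1.581×10^5 = 0.0657.
Since E_S < E_T, lowering the temperature improves selectivity toward S.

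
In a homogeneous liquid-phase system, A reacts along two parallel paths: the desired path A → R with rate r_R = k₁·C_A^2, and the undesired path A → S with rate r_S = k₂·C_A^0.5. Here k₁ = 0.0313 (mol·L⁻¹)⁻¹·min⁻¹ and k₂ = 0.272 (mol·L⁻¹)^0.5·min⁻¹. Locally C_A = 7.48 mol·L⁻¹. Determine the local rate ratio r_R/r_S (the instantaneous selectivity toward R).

2.35

S_{R/S} = r_R/r_S = (k₁·C_A^2)/(k₂·C_A^0.5) = (k₁/k₂)·C_A^1.5.
= (0.0313×7.480^2) / (0.272×7.480^0.5) = 1.751/0.7439 = 2.35.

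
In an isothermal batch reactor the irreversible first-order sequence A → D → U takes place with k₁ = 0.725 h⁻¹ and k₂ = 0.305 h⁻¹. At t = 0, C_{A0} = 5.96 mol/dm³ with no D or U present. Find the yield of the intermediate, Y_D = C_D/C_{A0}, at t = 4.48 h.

0.373

The intermediate concentration in a first-order A→B→C sequence is C_D = k₁C_{A0}(e^(−k₁t) − e^(−k₂t))/(k₂−k₁).
e^(−k₁t) = e^(−0.725×4.48) = e^(−3.248) = 0.03885; e^(−k₂t) = e^(−1.366) = 0.2550.
C_D = 0.725×5.96/(0.305−0.725) × (0.03885−0.2550) = (-10.29)×(-0.2162) = 2.224 mol/dm³.
Y_D = C_D/C_{A0} = 2.224/5.96 = 0.373.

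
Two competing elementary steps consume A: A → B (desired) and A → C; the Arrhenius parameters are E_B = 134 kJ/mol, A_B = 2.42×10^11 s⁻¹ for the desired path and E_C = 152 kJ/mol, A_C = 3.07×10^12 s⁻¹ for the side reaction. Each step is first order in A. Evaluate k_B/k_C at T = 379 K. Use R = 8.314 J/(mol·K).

23.9

Since both paths have the same order in A, the concentration cancels and S_{B/C} = k_B/k_C = (A_B/A_C)·exp[(E_C−E_B)/(RT)].
(E_C−E_B)/(RT) = (152−134)×10³/(8.314×379) = 18000/3151 = 5.712.
k_B/k_C = (2.42×10^11/3.07×10^12)·exp(5.712) = 0.07883 × 302.6 = 23.9.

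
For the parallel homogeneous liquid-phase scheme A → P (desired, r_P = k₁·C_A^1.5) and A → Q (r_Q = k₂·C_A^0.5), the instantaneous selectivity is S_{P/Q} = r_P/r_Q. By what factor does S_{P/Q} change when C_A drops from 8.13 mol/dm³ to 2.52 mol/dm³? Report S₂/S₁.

0.310

S_{P/Q} = (k₁/k₂)·C_A, so S₂/S₁ = (C_{A,2}/C_{A,1}).
= 2.52/8.13 = 0.310.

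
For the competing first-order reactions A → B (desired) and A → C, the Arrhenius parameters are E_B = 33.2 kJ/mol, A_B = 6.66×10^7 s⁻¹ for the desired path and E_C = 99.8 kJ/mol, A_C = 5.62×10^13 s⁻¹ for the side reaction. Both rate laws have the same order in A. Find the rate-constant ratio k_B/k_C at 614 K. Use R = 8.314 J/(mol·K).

0.549

Since both paths have the same order in A, the concentration cancels and S_{B/C} = k_B/k_C = (A_B/A_C)·exp[(E_C−E_B)/(RT)].
(E_C−E_B)/(RT) = (99.8−33.2)×10³/(8.314×614) = 66600/5105 = 13.05.
k_B/k_C = (6.66×10^7/5.62×10^13)·exp(13.05) = 1.185×10^-6 × 4.635×10^5 = 0.549.
Since E_B < E_C, lowering the temperature improves selectivity toward B.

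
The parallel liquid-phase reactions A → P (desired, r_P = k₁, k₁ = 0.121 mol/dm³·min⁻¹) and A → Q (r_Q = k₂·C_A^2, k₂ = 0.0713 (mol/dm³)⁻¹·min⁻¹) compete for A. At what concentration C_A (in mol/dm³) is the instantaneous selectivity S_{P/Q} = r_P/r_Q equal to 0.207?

2.86 mol/dm³

S_{P/Q} = (k₁/k₂)·C_A^-2 ⇒ C_A = (S·k₂/k₁)^(-0.5).
= (0.207×0.0713/0.121)^(-0.5) = (0.1220)^(-0.5) = 2.86 mol/dm³.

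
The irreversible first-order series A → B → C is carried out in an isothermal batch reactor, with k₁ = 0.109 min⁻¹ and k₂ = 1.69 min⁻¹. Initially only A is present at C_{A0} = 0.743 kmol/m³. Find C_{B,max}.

0.0397 kmol/m³

At the optimum, C_{B,max}/C_{A0} = (k₁/k₂)^[k₂/(k₂−k₁)].
= (0.109/1.69)^(1.69/(1.69−0.109)) = (0.06450)^(1.069) = 0.05339.
C_{B,max} = 0.05339×0.743 = 0.0397 kmol/m³.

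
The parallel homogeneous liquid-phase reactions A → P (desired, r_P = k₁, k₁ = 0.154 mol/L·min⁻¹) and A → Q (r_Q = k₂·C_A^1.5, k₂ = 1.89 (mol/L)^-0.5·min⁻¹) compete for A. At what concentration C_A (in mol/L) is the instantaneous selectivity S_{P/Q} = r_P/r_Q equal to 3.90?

S_{P/Q} = (k₁/k₂)·C_A^-1.5 ⇒ C_A = (S·k₂/k₁)^(1/(-1.5)).
= (3.90×1.89/0.154)^(-0.6667) = (47.86)^(-0.6667) = 0.0759 mol/L.

0.0759 mol/L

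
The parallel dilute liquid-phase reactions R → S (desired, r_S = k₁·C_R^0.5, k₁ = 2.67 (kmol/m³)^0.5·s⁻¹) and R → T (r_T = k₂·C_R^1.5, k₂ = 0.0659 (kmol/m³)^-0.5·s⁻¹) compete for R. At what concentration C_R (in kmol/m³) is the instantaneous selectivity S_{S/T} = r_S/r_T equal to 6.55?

6.19 kmol/m³

S_{S/T} = (k₁/k₂)·C_R⁻¹ ⇒ C_R = (S·k₂/k₁)^(-1).
= (6.55×0.0659/2.67)^(-1) = (0.1617)^(-1) = 6.19 kmol/m³.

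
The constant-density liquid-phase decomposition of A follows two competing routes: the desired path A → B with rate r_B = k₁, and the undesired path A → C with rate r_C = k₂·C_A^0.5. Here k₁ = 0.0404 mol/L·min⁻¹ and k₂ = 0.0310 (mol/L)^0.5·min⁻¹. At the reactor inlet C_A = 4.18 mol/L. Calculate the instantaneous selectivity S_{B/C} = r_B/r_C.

0.637

S_{B/C} = r_B/r_C = (k₁)/(k₂·C_A^0.5) = (k₁/k₂)·C_A^-0.5.
= (0.0404) / (0.0310×4.180^0.5) = 0.04040/0.06338 = 0.637.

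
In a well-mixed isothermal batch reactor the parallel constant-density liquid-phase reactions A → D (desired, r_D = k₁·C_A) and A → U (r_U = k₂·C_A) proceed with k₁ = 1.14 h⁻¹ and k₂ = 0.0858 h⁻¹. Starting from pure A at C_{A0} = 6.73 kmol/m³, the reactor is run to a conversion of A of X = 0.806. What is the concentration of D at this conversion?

5.04 kmol/m³

C_A = C_{A0}(1−X) = 1.306 kmol/m³.
Both paths are first order in A, so the instantaneous fraction to D is constant: dC_D/d(−C_A) = k₁/(k₁+k₂) = 0.9300.
C_D = 0.9300·(C_{A0}−C_A) = 0.9300×5.424 = 5.04 kmol/m³.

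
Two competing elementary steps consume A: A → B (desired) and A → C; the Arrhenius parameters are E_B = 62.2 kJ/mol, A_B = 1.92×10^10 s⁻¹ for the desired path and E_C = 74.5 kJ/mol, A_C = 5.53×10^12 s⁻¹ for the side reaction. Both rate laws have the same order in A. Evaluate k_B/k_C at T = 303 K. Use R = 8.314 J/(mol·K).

Since both paths have the same order in A, the concentration cancels and S_{B/C} = k_B/k_C = (A_B/A_C)·exp[(E_C−E_B)/(RT)].
(E_C−E_B)/(RT) = (74.5−62.2)×10³/(8.314×303) = 12300/2519 = 4.883.
k_B/k_C = (1.92×10^10/5.53×10^12)·exp(4.883) = 0.003472 × 132.0 = 0.458.

0.458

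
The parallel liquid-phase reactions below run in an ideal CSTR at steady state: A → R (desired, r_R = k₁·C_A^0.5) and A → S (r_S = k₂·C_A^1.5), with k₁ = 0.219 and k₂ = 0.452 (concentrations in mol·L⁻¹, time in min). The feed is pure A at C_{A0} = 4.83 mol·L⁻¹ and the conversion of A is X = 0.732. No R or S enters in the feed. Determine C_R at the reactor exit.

Exit C_A = C_{A0}(1−X) = 4.83×0.268 = 1.294 mol·L⁻¹.
In a CSTR the entire volume is at exit conditions, so r_R = 0.219×1.294^0.5 = 0.2492 and r_S = 0.452×1.294^1.5 = 0.6657.
Fraction of consumed A going to R: r_R/(r_R+r_S) = 0.2724.
C_R = 0.2724·C_{A0}·X = 0.2724×4.83×0.732 = 0.963 mol·L⁻¹.

0.963 mol·L⁻¹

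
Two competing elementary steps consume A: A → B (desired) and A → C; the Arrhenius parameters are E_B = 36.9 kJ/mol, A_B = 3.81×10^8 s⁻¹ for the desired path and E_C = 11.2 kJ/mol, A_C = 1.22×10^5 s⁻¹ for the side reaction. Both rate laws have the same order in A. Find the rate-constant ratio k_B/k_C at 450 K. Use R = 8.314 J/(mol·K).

3.25

k_B/k_C = (A_B/A_C)·exp[−(E_B−E_C)/(RT)] = (A_B/A_C)·exp[(E_C−E_B)/(RT)].
(E_C−E_B)/(RT) = (11.2−36.9)×10³/(8.314×450) = -25700/3741 = -6.869.
k_B/k_C = (3.81×10^8/1.22×10^5)·exp(-6.869) = 3123 × 0.001039 = 3.25.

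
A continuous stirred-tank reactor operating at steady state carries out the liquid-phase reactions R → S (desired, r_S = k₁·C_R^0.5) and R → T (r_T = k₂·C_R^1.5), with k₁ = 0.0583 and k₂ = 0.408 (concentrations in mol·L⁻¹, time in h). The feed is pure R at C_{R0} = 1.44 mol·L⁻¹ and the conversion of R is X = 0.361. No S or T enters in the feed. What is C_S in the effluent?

0.0699 mol·L⁻¹

Exit C_R = C_{R0}(1−X) = 1.44×0.639 = 0.9202 mol·L⁻¹.
A CSTR operates uniformly at the exit composition, giving r_S = 0.05592 and r_T = 0.3601 (each k·C_R^n at C_R = 0.9202).
Fraction of consumed R going to S: r_S/(r_S+r_T) = 0.1344.
C_S = 0.1344·C_{R0}·X = 0.1344×1.44×0.361 = 0.0699 mol·L⁻¹.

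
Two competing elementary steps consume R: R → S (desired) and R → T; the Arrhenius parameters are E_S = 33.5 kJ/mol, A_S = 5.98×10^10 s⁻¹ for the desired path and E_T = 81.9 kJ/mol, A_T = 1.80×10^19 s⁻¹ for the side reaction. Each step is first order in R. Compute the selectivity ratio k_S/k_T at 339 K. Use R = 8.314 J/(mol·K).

Since both paths have the same order in R, the concentration cancels and S_{S/T} = k_S/k_T = (A_S/A_T)·exp[(E_T−E_S)/(RT)].
(E_T−E_S)/(RT) = (81.9−33.5)×10³/(8.314×339) = 48400/2818 = 17.17.
k_S/k_T = (5.98×10^10/1.80×10^19)·exp(17.17) = 3.322×10^-9 × 2.871×10^7 = 0.0954.

0.0954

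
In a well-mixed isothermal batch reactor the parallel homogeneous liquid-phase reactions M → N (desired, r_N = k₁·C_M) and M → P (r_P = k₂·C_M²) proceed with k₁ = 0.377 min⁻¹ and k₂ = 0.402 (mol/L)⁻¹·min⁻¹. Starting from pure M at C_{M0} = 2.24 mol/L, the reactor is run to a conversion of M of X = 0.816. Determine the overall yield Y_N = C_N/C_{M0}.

C_M = C_{M0}(1−X) = 0.4122 mol/L.
Along a PFR/batch, dC_N/dC_M = −r_N/(r_N+r_P) = −k₁/(k₁+k₂·C_M).
Integrating from C_{M0} to C_M: C_N = (0.377/0.402)·ln[(0.377+0.402·2.24)/(0.377+0.402·0.412)] = 0.9378·ln(1.277/0.5427) = 0.8029 mol/L.
Y_N = C_N/C_{M0} = 0.8029/2.24 = 0.358.

0.358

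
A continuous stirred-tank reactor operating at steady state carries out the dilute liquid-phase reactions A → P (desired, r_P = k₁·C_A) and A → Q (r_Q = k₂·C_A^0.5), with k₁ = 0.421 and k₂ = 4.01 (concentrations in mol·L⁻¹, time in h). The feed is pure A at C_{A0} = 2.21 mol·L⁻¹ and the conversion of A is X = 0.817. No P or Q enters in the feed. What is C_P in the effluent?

0.113 mol·L⁻¹

Exit C_A = C_{A0}(1−X) = 2.21×0.183 = 0.4044 mol·L⁻¹.
Rates in a CSTR are evaluated at the outlet concentration: r_P = 0.421×0.4044 = 0.1703, r_Q = 4.01×0.4044^0.5 = 2.550.
Fraction of consumed A going to P: r_P/(r_P+r_Q) = 0.06259.
C_P = 0.06259·C_{A0}·X = 0.06259×2.21×0.817 = 0.113 mol·L⁻¹.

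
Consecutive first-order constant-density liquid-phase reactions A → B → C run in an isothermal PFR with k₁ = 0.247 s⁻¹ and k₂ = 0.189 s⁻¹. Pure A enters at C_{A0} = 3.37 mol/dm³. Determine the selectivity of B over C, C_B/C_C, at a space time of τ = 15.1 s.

0.172

The intermediate concentration in a first-order A→B→C sequence is C_B = k₁C_{A0}(e^(−k₁τ) − e^(−k₂τ))/(k₂−k₁).
e^(−k₁τ) = e^(−0.247×15.1) = e^(−3.730) = 0.02400; e^(−k₂τ) = e^(−2.854) = 0.05762.
C_B = 0.247×3.37/(0.189−0.247) × (0.02400−0.05762) = (-14.35)×(-0.03362) = 0.4825 mol/dm³.
C_A = C_{A0}e^(−k₁τ) = 0.08088 mol/dm³, so C_C = C_{A0}−C_A−C_B = 2.807 mol/dm³; C_B/C_C = 0.172.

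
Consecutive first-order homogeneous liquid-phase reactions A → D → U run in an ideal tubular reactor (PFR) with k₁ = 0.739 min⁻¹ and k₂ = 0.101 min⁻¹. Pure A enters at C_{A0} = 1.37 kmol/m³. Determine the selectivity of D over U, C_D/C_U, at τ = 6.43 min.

The intermediate concentration in a first-order A→B→C sequence is C_D = k₁C_{A0}(e^(−k₁τ) − e^(−k₂τ))/(k₂−k₁).
e^(−k₁τ) = e^(−0.739×6.43) = e^(−4.752) = 0.008636; e^(−k₂τ) = e^(−0.6494) = 0.5223.
C_D = 0.739×1.37/(0.101−0.739) × (0.008636−0.5223) = (-1.587)×(-0.5137) = 0.8152 kmol/m³.
C_A = C_{A0}e^(−k₁τ) = 0.01183 kmol/m³, so C_U = C_{A0}−C_A−C_D = 0.5430 kmol/m³; C_D/C_U = 1.50.

1.50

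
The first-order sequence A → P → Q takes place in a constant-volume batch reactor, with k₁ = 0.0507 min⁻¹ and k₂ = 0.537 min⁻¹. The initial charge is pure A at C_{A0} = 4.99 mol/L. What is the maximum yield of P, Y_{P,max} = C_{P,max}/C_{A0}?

Evaluating C_P at t_opt = ln(k₂/k₁)/(k₂−k₁) gives C_{P,max}/C_{A0} = (k₁/k₂)^[k₂/(k₂−k₁)].
= (0.0507/0.537)^(0.537/(0.537−0.0507)) = (0.09441)^(1.104) = 0.07382.

0.0738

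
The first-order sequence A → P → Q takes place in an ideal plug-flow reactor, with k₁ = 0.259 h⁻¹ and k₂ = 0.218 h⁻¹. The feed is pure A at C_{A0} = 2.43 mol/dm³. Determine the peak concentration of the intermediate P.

0.972 mol/dm³

For a first-order series the maximum intermediate yield is C_{P,max}/C_{A0} = (k₁/k₂)^[k₂/(k₂−k₁)].
= (0.259/0.218)^(0.218/(0.218−0.259)) = (1.188)^(-5.317) = 0.4000.
C_{P,max} = 0.4000×2.43 = 0.972 mol/dm³.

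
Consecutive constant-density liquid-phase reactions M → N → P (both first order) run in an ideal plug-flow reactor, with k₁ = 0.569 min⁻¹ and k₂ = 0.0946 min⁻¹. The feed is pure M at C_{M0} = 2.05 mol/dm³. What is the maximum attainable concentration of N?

1.43 mol/dm³

For a first-order series the maximum intermediate yield is C_{N,max}/C_{M0} = (k₁/k₂)^[k₂/(k₂−k₁)].
= (0.569/0.0946)^(0.0946/(0.0946−0.569)) = (6.015)^(-0.1994) = 0.6992.
C_{N,max} = 0.6992×2.05 = 1.43 mol/dm³.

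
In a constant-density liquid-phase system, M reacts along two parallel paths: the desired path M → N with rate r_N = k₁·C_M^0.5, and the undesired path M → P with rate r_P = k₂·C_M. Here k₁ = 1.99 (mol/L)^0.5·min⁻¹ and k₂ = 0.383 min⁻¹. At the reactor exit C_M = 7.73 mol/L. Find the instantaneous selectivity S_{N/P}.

S_{N/P} = r_N/r_P = (k₁·C_M^0.5)/(k₂·C_M) = (k₁/k₂)·C_M^-0.5.
= (1.99×7.730^0.5) / (0.383×7.730) = 5.533/2.961 = 1.87.

1.87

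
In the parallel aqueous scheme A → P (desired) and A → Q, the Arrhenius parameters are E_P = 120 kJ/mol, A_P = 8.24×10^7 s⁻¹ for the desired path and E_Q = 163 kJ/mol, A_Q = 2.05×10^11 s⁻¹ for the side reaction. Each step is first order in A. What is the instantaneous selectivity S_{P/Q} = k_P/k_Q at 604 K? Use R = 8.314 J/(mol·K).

Since both paths have the same order in A, the concentration cancels and S_{P/Q} = k_P/k_Q = (A_P/A_Q)·exp[(E_Q−E_P)/(RT)].
(E_Q−E_P)/(RT) = (163−120)×10³/(8.314×604) = 43000/5022 = 8.563.
k_P/k_Q = (8.24×10^7/2.05×10^11)·exp(8.563) = 4.020×10^-4 × 5234 = 2.10.

2.10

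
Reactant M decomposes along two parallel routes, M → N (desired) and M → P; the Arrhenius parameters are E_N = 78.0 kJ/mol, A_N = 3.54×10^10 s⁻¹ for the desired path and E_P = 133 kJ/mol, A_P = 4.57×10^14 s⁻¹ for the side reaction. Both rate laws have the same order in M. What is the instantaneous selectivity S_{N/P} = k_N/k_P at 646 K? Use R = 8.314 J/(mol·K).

2.17

k_N/k_P = (A_N/A_P)·exp[−(E_N−E_P)/(RT)] = (A_N/A_P)·exp[(E_P−E_N)/(RT)].
(E_P−E_N)/(RT) = (133−78.0)×10³/(8.314×646) = 55000/5371 = 10.24.
k_N/k_P = (3.54×10^10/4.57×10^14)·exp(10.24) = 7.746×10^-5 × 28014 = 2.17.
Since E_N < E_P, lowering the temperature improves selectivity toward N.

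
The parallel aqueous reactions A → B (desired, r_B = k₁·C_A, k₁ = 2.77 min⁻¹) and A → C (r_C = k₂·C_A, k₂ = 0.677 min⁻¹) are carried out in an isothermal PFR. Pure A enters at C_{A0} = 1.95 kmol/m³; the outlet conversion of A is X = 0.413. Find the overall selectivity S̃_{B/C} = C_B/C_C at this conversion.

4.09

C_A = C_{A0}(1−X) = 1.145 kmol/m³.
Both paths are first order in A, so the instantaneous fraction to B is constant: dC_B/d(−C_A) = k₁/(k₁+k₂) = 0.8036.
C_B = 0.8036·(C_{A0}−C_A) = 0.8036×0.8054 = 0.647 kmol/m³.
C_C = (C_{A0}−C_A)−C_B = 0.1582 kmol/m³; S̃_{B/C} = 0.6472/0.1582 = 4.09.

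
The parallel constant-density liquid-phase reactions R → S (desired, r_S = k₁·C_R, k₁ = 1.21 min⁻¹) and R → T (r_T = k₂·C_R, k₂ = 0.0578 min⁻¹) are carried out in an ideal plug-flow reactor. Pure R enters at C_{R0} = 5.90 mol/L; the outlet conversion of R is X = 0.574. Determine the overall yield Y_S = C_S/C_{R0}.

0.548

C_R = C_{R0}(1−X) = 2.513 mol/L.
Both paths are first order in R, so the instantaneous fraction to S is constant: dC_S/d(−C_R) = k₁/(k₁+k₂) = 0.9544.
C_S = 0.9544·(C_{R0}−C_R) = 0.9544×3.387 = 3.23 mol/L.
Y_S = C_S/C_{R0} = 3.232/5.90 = 0.548.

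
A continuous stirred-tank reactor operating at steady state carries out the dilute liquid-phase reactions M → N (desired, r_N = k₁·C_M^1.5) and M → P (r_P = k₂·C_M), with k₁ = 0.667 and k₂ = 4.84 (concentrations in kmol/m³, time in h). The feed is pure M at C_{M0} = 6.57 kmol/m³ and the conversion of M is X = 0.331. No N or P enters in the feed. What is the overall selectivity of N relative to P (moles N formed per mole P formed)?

0.289

Exit C_M = C_{M0}(1−X) = 6.57×0.669 = 4.395 kmol/m³.
Rates in a CSTR are evaluated at the outlet concentration: r_N = 0.667×4.395^1.5 = 6.146, r_P = 4.84×4.395 = 21.27.
Overall selectivity = C_N/C_P = r_Nτ/(r_Pτ) = r_N/r_P = 0.289.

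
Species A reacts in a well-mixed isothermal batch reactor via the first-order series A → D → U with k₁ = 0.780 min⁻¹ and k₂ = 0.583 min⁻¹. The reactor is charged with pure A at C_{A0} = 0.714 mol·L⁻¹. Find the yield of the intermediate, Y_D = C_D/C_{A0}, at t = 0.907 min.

0.382

For first-order series with pure A initially, C_D(t) = k₁C_{A0}/(k₂−k₁)·(e^(−k₁t) − e^(−k₂t)).
e^(−k₁t) = e^(−0.780×0.907) = e^(−0.7075) = 0.4929; e^(−k₂t) = e^(−0.5288) = 0.5893.
C_D = 0.780×0.714/(0.583−0.780) × (0.4929−0.5893) = (-2.827)×(-0.09643) = 0.2726 mol·L⁻¹.
Y_D = C_D/C_{A0} = 0.2726/0.714 = 0.382.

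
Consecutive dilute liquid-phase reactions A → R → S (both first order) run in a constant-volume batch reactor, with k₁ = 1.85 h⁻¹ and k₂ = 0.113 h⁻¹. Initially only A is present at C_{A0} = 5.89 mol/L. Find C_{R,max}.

4.91 mol/L

Evaluating C_R at t_opt = ln(k₂/k₁)/(k₂−k₁) gives C_{R,max}/C_{A0} = (k₁/k₂)^[k₂/(k₂−k₁)].
= (1.85/0.113)^(0.113/(0.113−1.85)) = (16.37)^(-0.06505) = 0.8337.
C_{R,max} = 0.8337×5.89 = 4.91 mol/L.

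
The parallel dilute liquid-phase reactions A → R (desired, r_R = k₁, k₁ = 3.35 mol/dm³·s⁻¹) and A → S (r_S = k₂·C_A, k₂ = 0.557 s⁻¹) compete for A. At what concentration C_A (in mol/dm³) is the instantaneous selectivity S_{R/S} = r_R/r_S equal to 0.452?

13.3 mol/dm³

S_{R/S} = (k₁/k₂)·C_A⁻¹ ⇒ C_A = (S·k₂/k₁)^(-1).
= (0.452×0.557/3.35)^(-1) = (0.07515)^(-1) = 13.3 mol/dm³.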